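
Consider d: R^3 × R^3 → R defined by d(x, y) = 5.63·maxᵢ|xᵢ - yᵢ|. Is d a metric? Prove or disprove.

Yes. The L∞ (Chebyshev) norm induces a metric on R^3, and multiplying a metric by a positive constant 5.63 > 0 preserves all four axioms: non-negativity (5.63·||x-y|| ≥ 0), identity (5.63·||x-y|| = 0 ⟺ ||x-y|| = 0 ⟺ x = y), symmetry (||x-y|| = ||y-x||), and the triangle inequality (5.63·||x-z|| ≤ 5.63·||x-y|| + 5.63·||y-z||). So d is a metric.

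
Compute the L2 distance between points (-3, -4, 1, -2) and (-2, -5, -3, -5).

(Σ|x_i - y_i|^2)^(1/2) = (|-3 - (-2)|^2 + |-4 - (-5)|^2 + |1 - (-3)|^2 + |-2 - (-5)|^2)^(1/2)
= (1^2 + 1^2 + 4^2 + 3^2)^(1/2) = (1 + 1 + 16 + 9)^(1/2) = (27)^(1/2) ≈ 5.1962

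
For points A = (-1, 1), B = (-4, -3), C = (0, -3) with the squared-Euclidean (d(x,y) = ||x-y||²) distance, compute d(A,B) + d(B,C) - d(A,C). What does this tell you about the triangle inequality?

d(A,B) = 3² + 4² = 25, d(B,C) = 4² + 0² = 16, d(A,C) = 1² + 4² = 17.
d(A,B) + d(B,C) - d(A,C) = 25 + 16 - 17 = 41 - 17 = 24. This is ≥ 0, so the triangle inequality holds for these points.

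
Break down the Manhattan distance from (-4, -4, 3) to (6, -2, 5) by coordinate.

Σ|x_i - y_i| = |-4 - 6| + |-4 - (-2)| + |3 - 5| = 10 + 2 + 2 = 14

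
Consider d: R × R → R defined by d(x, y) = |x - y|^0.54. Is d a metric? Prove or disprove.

Yes. With 0 < p = 0.54 ≤ 1, d(x,y) = |x-y|^0.54 is a metric on R. Non-negativity and symmetry are immediate; |x-y|^0.54 = 0 ⟺ |x-y| = 0 ⟺ x = y. For the triangle inequality, the function t ↦ t^0.54 is subadditive on [0,∞) when p ≤ 1, so |x-z|^0.54 ≤ (|x-y| + |y-z|)^0.54 ≤ |x-y|^0.54 + |y-z|^0.54.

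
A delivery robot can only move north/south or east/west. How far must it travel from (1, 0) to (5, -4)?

Σ|x_i - y_i| = |1 - 5| + |0 - (-4)| = 4 + 4 = 8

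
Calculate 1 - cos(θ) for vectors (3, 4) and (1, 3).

With u = (3, 4), v = (1, 3):
u·v = 3·1 + 4·3 = 3 + 12 = 15.
|u| = √(3² + 4²) = √25, |v| = √(1² + 3²) = √10, so |u||v| = √(25·10) = √250.
cos θ = (u·v)/(|u||v|) = 15/√250 ≈ 0.9487
Cosine distance = 1 - cos θ ≈ 1 - 0.9487 = 0.0513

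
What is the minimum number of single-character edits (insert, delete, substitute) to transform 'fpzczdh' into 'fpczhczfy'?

Let D[i][j] be the edit distance between the first i characters of 'fpzczdh' and the first j characters of 'fpczhczfy', with D[i][0] = i, D[0][j] = j, and D[i][j] = D[i-1][j-1] if the characters match, else 1 + min(D[i-1][j], D[i][j-1], D[i-1][j-1]). Filling the table (rows: prefixes of 'fpzczdh', columns: prefixes of 'fpczhczfy'):
     ε  f  p  c  z  h  c  z  f  y
  ε  0  1  2  3  4  5  6  7  8  9
  f  1  0  1  2  3  4  5  6  7  8
  p  2  1  0  1  2  3  4  5  6  7
  z  3  2  1  1  1  2  3  4  5  6
  c  4  3  2  1  2  2  2  3  4  5
  z  5  4  3  2  1  2  3  2  3  4
  d  6  5  4  3  2  2  3  3  3  4
  h  7  6  5  4  3  2  3  4  4  4
The bottom-right entry gives D[7][9] = 4, so no sequence of fewer than 4 edits works. Backtracking through the table gives one optimal edit sequence (4 edits):
  fpzczdh → fpczczdh (ins c @3)
  fpczczdh → fpczhczdh (ins h @5)
  fpczhczdh → fpczhczfh (sub d→f @8)
  fpczhczfh → fpczhczfy (sub h→y @9)
Edit distance = 4.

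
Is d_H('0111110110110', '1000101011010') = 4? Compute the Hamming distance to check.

Differing positions: 1, 2, 3, 4, 6, 7, 8, 10, 11. Hamming distance = 9, so the claim that d_H = 4 is false.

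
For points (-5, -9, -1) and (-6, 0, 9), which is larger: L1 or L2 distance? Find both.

L1 = |-5 - (-6)| + |-9 - 0| + |-1 - 9| = 1 + 9 + 10 = 20
L2 = √(1² + 9² + 10²) = √182 ≈ 13.4907
L1 ≥ L2 always (equality iff movement is along one axis); L1 > L2 here.
Ratio L1/L2 = 20/√182 ≈ 1.4825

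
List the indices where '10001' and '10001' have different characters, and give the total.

Differing positions: none. Hamming distance = 0.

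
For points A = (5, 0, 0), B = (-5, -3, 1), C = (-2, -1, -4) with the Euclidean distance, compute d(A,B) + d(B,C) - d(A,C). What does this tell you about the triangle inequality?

d(A,B) = √(10² + 3² + 1²) = √110 ≈ 10.4881, d(B,C) = √(3² + 2² + 5²) = √38 ≈ 6.1644, d(A,C) = √(7² + 1² + 4²) = √66 ≈ 8.124.
d(A,B) + d(B,C) - d(A,C) = 10.4881 + 6.1644 - 8.124 = 16.6525 - 8.124 = 8.5285 (to 4 decimal places). This is ≥ 0, so the triangle inequality holds for these points.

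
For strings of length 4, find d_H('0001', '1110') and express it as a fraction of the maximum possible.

Differing positions: 1, 2, 3, 4. Hamming distance = 4. The maximum possible Hamming distance for length-4 strings is 4, so d_H/4 = 4/4 = 1.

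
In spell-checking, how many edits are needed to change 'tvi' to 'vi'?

Let D[i][j] be the edit distance between the first i characters of 'tvi' and the first j characters of 'vi', with D[i][0] = i, D[0][j] = j, and D[i][j] = D[i-1][j-1] if the characters match, else 1 + min(D[i-1][j], D[i][j-1], D[i-1][j-1]). Filling the table (rows: prefixes of 'tvi', columns: prefixes of 'vi'):
     ε  v  i
  ε  0  1  2
  t  1  1  2
  v  2  1  2
  i  3  2  1
The bottom-right entry gives D[3][2] = 1, so no sequence of fewer than 1 edit works. Backtracking through the table gives one optimal edit sequence (1 edit):
  tvi → vi (del t @1)
Edit distance = 1.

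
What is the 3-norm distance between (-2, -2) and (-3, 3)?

(Σ|x_i - y_i|^3)^(1/3) = (|-2 - (-3)|^3 + |-2 - 3|^3)^(1/3)
= (1^3 + 5^3)^(1/3) = (1 + 125)^(1/3) = (126)^(1/3) ≈ 5.0133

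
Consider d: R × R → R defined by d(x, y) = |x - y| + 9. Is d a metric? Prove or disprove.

No. d fails identity of indiscernibles (specifically d(x,x) = 0): d(2, 2) = |2 - 2| + 9 = 0 + 9 = 9 ≠ 0.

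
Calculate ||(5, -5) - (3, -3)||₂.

√(Σ(x_i - y_i)²) = √((5 - 3)² + (-5 - (-3))²)
= √(2² + (-2)²) = √(4 + 4) = √8 ≈ 2.8284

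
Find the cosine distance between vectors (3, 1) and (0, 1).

With u = (3, 1), v = (0, 1):
u·v = 3·0 + 1·1 = 0 + 1 = 1.
|u| = √(3² + 1²) = √10, |v| = √(0² + 1²) = √1, so |u||v| = √(10·1) = √10.
cos θ = (u·v)/(|u||v|) = 1/√10 ≈ 0.3162
Cosine distance = 1 - cos θ ≈ 1 - 0.3162 = 0.6838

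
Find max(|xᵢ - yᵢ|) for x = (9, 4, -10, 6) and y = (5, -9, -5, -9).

max(|x_i - y_i|) = max(|9 - 5|, |4 - (-9)|, |-10 - (-5)|, |6 - (-9)|) = max(4, 13, 5, 15) = 15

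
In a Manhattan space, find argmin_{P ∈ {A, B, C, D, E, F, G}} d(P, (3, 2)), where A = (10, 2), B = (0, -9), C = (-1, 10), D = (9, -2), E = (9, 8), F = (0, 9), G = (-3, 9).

Distances: d(A) = 7, d(B) = 14, d(C) = 12, d(D) = 10, d(E) = 12, d(F) = 10, d(G) = 13. Nearest: A = (10, 2) with distance 7.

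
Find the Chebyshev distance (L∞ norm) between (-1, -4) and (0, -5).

max(|x_i - y_i|) = max(|-1 - 0|, |-4 - (-5)|) = max(1, 1) = 1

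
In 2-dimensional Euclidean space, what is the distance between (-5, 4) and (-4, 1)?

√(Σ(x_i - y_i)²) = √((-5 - (-4))² + (4 - 1)²)
= √((-1)² + 3²) = √(1 + 9) = √10 ≈ 3.1623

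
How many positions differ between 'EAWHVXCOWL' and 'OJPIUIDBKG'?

Differing positions: 1, 2, 3, 4, 5, 6, 7, 8, 9, 10. Hamming distance = 10.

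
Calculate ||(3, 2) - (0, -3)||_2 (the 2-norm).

(Σ|x_i - y_i|^2)^(1/2) = (|3 - 0|^2 + |2 - (-3)|^2)^(1/2)
= (3^2 + 5^2)^(1/2) = (9 + 25)^(1/2) = (34)^(1/2) ≈ 5.831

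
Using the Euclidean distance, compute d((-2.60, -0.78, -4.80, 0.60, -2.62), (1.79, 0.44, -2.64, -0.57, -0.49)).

(Σ|x_i - y_i|^2)^(1/2) = (|-2.6 - 1.79|^2 + |-0.78 - 0.44|^2 + |-4.8 - (-2.64)|^2 + |0.6 - (-0.57)|^2 + |-2.62 - (-0.49)|^2)^(1/2)
= (4.39^2 + 1.22^2 + 2.16^2 + 1.17^2 + 2.13^2)^(1/2) = (19.2721 + 1.4884 + 4.6656 + 1.3689 + 4.5369)^(1/2) = (31.3319)^(1/2) ≈ 5.5975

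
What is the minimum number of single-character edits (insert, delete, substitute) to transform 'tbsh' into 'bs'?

Let D[i][j] be the edit distance between the first i characters of 'tbsh' and the first j characters of 'bs', with D[i][0] = i, D[0][j] = j, and D[i][j] = D[i-1][j-1] if the characters match, else 1 + min(D[i-1][j], D[i][j-1], D[i-1][j-1]). Filling the table (rows: prefixes of 'tbsh', columns: prefixes of 'bs'):
     ε  b  s
  ε  0  1  2
  t  1  1  2
  b  2  1  2
  s  3  2  1
  h  4  3  2
The bottom-right entry gives D[4][2] = 2, so no sequence of fewer than 2 edits works. Backtracking through the table gives one optimal edit sequence (2 edits):
  tbsh → bsh (del t @1)
  bsh → bs (del h @3)
Edit distance = 2.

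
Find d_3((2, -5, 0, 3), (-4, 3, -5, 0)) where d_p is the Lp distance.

(Σ|x_i - y_i|^3)^(1/3) = (|2 - (-4)|^3 + |-5 - 3|^3 + |0 - (-5)|^3 + |3 - 0|^3)^(1/3)
= (6^3 + 8^3 + 5^3 + 3^3)^(1/3) = (216 + 512 + 125 + 27)^(1/3) = (880)^(1/3) ≈ 9.5828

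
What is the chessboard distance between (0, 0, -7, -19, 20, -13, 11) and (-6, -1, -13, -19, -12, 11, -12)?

max(|x_i - y_i|) = max(|0 - (-6)|, |0 - (-1)|, |-7 - (-13)|, |-19 - (-19)|, |20 - (-12)|, |-13 - 11|, |11 - (-12)|) = max(6, 1, 6, 0, 32, 24, 23) = 32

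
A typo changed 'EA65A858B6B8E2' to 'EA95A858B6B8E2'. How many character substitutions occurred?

Differing positions: 3. Hamming distance = 1.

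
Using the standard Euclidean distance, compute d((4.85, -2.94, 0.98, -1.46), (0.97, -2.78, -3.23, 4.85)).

(Σ|x_i - y_i|^2)^(1/2) = (|4.85 - 0.97|^2 + |-2.94 - (-2.78)|^2 + |0.98 - (-3.23)|^2 + |-1.46 - 4.85|^2)^(1/2)
= (3.88^2 + 0.16^2 + 4.21^2 + 6.31^2)^(1/2) = (15.0544 + 0.0256 + 17.7241 + 39.8161)^(1/2) = (72.6202)^(1/2) ≈ 8.5217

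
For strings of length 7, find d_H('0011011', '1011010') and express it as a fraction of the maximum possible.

Differing positions: 1, 7. Hamming distance = 2. The maximum possible Hamming distance for length-7 strings is 7, so d_H/7 = 2/7 ≈ 0.2857.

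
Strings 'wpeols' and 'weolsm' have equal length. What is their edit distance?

Let D[i][j] be the edit distance between the first i characters of 'wpeols' and the first j characters of 'weolsm', with D[i][0] = i, D[0][j] = j, and D[i][j] = D[i-1][j-1] if the characters match, else 1 + min(D[i-1][j], D[i][j-1], D[i-1][j-1]). Filling the table (rows: prefixes of 'wpeols', columns: prefixes of 'weolsm'):
     ε  w  e  o  l  s  m
  ε  0  1  2  3  4  5  6
  w  1  0  1  2  3  4  5
  p  2  1  1  2  3  4  5
  e  3  2  1  2  3  4  5
  o  4  3  2  1  2  3  4
  l  5  4  3  2  1  2  3
  s  6  5  4  3  2  1  2
The bottom-right entry gives D[6][6] = 2, so no sequence of fewer than 2 edits works. Backtracking through the table gives one optimal edit sequence (2 edits):
  wpeols → weols (del p @2)
  weols → weolsm (ins m @6)
Edit distance = 2.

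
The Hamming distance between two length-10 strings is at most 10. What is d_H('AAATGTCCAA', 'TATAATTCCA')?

Differing positions: 1, 3, 4, 5, 7, 9. Hamming distance = 6. The maximum possible Hamming distance for length-10 strings is 10, so d_H/10 = 6/10 = 0.6.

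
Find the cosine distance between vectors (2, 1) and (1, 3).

With u = (2, 1), v = (1, 3):
u·v = 2·1 + 1·3 = 2 + 3 = 5.
|u| = √(2² + 1²) = √5, |v| = √(1² + 3²) = √10, so |u||v| = √(5·10) = √50.
cos θ = (u·v)/(|u||v|) = 5/√50 ≈ 0.7071
Cosine distance = 1 - cos θ ≈ 1 - 0.7071 = 0.2929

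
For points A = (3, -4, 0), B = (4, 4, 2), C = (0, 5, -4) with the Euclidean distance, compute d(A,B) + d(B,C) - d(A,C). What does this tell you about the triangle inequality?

d(A,B) = √(1² + 8² + 2²) = √69 ≈ 8.3066, d(B,C) = √(4² + 1² + 6²) = √53 ≈ 7.2801, d(A,C) = √(3² + 9² + 4²) = √106 ≈ 10.2956.
d(A,B) + d(B,C) - d(A,C) = 8.3066 + 7.2801 - 10.2956 = 15.5867 - 10.2956 = 5.2911 (to 4 decimal places). This is ≥ 0, so the triangle inequality holds for these points.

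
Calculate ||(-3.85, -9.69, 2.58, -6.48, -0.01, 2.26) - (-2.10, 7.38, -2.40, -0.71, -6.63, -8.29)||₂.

√(Σ(x_i - y_i)²) = √((-3.85 - (-2.1))² + (-9.69 - 7.38)² + (2.58 - (-2.4))² + (-6.48 - (-0.71))² + (-0.01 - (-6.63))² + (2.26 - (-8.29))²)
= √((-1.75)² + (-17.07)² + 4.98² + (-5.77)² + 6.62² + 10.55²) = √(3.0625 + 291.3849 + 24.8004 + 33.2929 + 43.8244 + 111.3025) = √507.6676 ≈ 22.5315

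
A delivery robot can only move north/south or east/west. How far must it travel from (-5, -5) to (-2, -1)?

Σ|x_i - y_i| = |-5 - (-2)| + |-5 - (-1)| = 3 + 4 = 7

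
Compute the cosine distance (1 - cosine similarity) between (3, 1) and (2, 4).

With u = (3, 1), v = (2, 4):
u·v = 3·2 + 1·4 = 6 + 4 = 10.
|u| = √(3² + 1²) = √10, |v| = √(2² + 4²) = √20, so |u||v| = √(10·20) = √200.
cos θ = (u·v)/(|u||v|) = 10/√200 ≈ 0.7071
Cosine distance = 1 - cos θ ≈ 1 - 0.7071 = 0.2929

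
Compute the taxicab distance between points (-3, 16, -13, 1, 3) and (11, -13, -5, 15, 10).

Σ|x_i - y_i| = |-3 - 11| + |16 - (-13)| + |-13 - (-5)| + |1 - 15| + |3 - 10| = 14 + 29 + 8 + 14 + 7 = 72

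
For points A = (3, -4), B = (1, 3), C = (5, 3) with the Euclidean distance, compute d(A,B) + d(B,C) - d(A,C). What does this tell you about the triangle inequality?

d(A,B) = √(2² + 7²) = √53 ≈ 7.2801, d(B,C) = √(4² + 0²) = √16 = 4, d(A,C) = √(2² + 7²) = √53 ≈ 7.2801.
d(A,B) + d(B,C) - d(A,C) = 7.2801 + 4 - 7.2801 = 11.2801 - 7.2801 = 4. This is ≥ 0, so the triangle inequality holds for these points.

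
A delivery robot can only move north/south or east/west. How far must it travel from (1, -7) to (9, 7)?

Σ|x_i - y_i| = |1 - 9| + |-7 - 7| = 8 + 14 = 22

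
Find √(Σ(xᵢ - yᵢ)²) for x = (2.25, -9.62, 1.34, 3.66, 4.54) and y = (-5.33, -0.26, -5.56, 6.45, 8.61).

√(Σ(x_i - y_i)²) = √((2.25 - (-5.33))² + (-9.62 - (-0.26))² + (1.34 - (-5.56))² + (3.66 - 6.45)² + (4.54 - 8.61)²)
= √(7.58² + (-9.36)² + 6.9² + (-2.79)² + (-4.07)²) = √(57.4564 + 87.6096 + 47.61 + 7.7841 + 16.5649) = √217.025 ≈ 14.7318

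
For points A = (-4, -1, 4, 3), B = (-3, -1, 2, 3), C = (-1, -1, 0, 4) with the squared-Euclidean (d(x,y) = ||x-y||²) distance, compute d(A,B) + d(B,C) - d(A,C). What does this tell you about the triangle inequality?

d(A,B) = 1² + 0² + 2² + 0² = 5, d(B,C) = 2² + 0² + 2² + 1² = 9, d(A,C) = 3² + 0² + 4² + 1² = 26.
d(A,B) + d(B,C) - d(A,C) = 5 + 9 - 26 = 14 - 26 = -12. This is < 0, so the triangle inequality FAILS for these points (squared-Euclidean is not a metric).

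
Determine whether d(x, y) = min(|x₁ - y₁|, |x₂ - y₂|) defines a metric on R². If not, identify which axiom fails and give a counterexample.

No. d fails identity of indiscernibles: take x = (5, 0) and y = (5, 8). Then d(x,y) = min(|5 - 5|, |0 - 8|) = min(0, 8) = 0, yet x ≠ y.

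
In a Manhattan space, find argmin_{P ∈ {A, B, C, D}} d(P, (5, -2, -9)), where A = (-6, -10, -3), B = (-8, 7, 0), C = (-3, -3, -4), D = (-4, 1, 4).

Distances: d(A) = 25, d(B) = 31, d(C) = 14, d(D) = 25. Nearest: C = (-3, -3, -4) with distance 14.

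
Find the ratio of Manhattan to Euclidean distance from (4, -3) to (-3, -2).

L1 = |4 - (-3)| + |-3 - (-2)| = 7 + 1 = 8
L2 = √(7² + 1²) = √50 ≈ 7.0711
L1 ≥ L2 always (equality iff movement is along one axis); L1 > L2 here.
Ratio L1/L2 = 8/√50 ≈ 1.1314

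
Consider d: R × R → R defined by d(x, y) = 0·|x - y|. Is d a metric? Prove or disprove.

No. With c = 0, d(x,y) = 0 for all x, y. This fails identity of indiscernibles: d(7, 10) = 0 but 7 ≠ 10.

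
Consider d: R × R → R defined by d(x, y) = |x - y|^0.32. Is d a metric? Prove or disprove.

Yes. With 0 < p = 0.32 ≤ 1, d(x,y) = |x-y|^0.32 is a metric on R. Non-negativity and symmetry are immediate; |x-y|^0.32 = 0 ⟺ |x-y| = 0 ⟺ x = y. For the triangle inequality, the function t ↦ t^0.32 is subadditive on [0,∞) when p ≤ 1, so |x-z|^0.32 ≤ (|x-y| + |y-z|)^0.32 ≤ |x-y|^0.32 + |y-z|^0.32.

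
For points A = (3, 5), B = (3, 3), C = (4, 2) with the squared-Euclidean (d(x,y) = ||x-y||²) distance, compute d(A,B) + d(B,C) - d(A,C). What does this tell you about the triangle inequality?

d(A,B) = 0² + 2² = 4, d(B,C) = 1² + 1² = 2, d(A,C) = 1² + 3² = 10.
d(A,B) + d(B,C) - d(A,C) = 4 + 2 - 10 = 6 - 10 = -4. This is < 0, so the triangle inequality FAILS for these points (squared-Euclidean is not a metric).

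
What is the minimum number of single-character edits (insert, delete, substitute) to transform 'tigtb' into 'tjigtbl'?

Let D[i][j] be the edit distance between the first i characters of 'tigtb' and the first j characters of 'tjigtbl', with D[i][0] = i, D[0][j] = j, and D[i][j] = D[i-1][j-1] if the characters match, else 1 + min(D[i-1][j], D[i][j-1], D[i-1][j-1]). Filling the table (rows: prefixes of 'tigtb', columns: prefixes of 'tjigtbl'):
     ε  t  j  i  g  t  b  l
  ε  0  1  2  3  4  5  6  7
  t  1  0  1  2  3  4  5  6
  i  2  1  1  1  2  3  4  5
  g  3  2  2  2  1  2  3  4
  t  4  3  3  3  2  1  2  3
  b  5  4  4  4  3  2  1  2
The bottom-right entry gives D[5][7] = 2, so no sequence of fewer than 2 edits works. Backtracking through the table gives one optimal edit sequence (2 edits):
  tigtb → tjigtb (ins j @2)
  tjigtb → tjigtbl (ins l @7)
Edit distance = 2.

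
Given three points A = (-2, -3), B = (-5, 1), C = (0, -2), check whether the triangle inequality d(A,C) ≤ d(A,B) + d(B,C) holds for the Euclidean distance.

d(A,B) = √(3² + 4²) = √25 = 5, d(B,C) = √(5² + 3²) = √34 ≈ 5.831, d(A,C) = √(2² + 1²) = √5 ≈ 2.2361.
d(A,C) ≈ 2.2361 ≤ 5 + 5.831 = 10.831. Triangle inequality is satisfied.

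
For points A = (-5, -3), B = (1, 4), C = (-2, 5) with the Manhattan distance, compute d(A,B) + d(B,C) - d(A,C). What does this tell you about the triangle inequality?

d(A,B) = 6 + 7 = 13, d(B,C) = 3 + 1 = 4, d(A,C) = 3 + 8 = 11.
d(A,B) + d(B,C) - d(A,C) = 13 + 4 - 11 = 17 - 11 = 6. This is ≥ 0, so the triangle inequality holds for these points.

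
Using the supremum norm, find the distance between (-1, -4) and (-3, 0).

max(|x_i - y_i|) = max(|-1 - (-3)|, |-4 - 0|) = max(2, 4) = 4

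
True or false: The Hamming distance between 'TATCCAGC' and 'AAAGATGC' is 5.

Differing positions: 1, 3, 4, 5, 6. Hamming distance = 5, so the claim is true.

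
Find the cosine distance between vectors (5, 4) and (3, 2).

With u = (5, 4), v = (3, 2):
u·v = 5·3 + 4·2 = 15 + 8 = 23.
|u| = √(5² + 4²) = √41, |v| = √(3² + 2²) = √13, so |u||v| = √(41·13) = √533.
cos θ = (u·v)/(|u||v|) = 23/√533 ≈ 0.9962
Cosine distance = 1 - cos θ ≈ 1 - 0.9962 = 0.0038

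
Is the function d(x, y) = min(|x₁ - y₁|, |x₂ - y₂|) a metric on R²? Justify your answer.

No. d fails identity of indiscernibles: take x = (1, 0) and y = (1, 9). Then d(x,y) = min(|1 - 1|, |0 - 9|) = min(0, 9) = 0, yet x ≠ y.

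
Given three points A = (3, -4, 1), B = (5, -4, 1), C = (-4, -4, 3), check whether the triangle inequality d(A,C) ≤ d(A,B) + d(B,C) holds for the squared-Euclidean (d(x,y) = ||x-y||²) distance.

d(A,B) = 2² + 0² + 0² = 4, d(B,C) = 9² + 0² + 2² = 85, d(A,C) = 7² + 0² + 2² = 53.
d(A,C) = 53 ≤ 4 + 85 = 89. Triangle inequality is satisfied.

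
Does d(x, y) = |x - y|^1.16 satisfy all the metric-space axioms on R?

No. d(x,y) = |x-y|^1.16 fails the triangle inequality since p = 1.16 > 1. Counterexample: x = -2, y = 0, z = 8. d(x,z) = |-2 - 8|^1.16 = 10^1.16 ≈ 14.4544, but d(x,y) + d(y,z) = 2^1.16 + 8^1.16 ≈ 2.2346 + 11.1579 = 13.3925. Since 14.4544 > 13.3925, the triangle inequality is violated.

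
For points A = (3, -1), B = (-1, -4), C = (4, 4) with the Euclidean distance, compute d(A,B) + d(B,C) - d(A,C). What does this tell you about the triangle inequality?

d(A,B) = √(4² + 3²) = √25 = 5, d(B,C) = √(5² + 8²) = √89 ≈ 9.434, d(A,C) = √(1² + 5²) = √26 ≈ 5.099.
d(A,B) + d(B,C) - d(A,C) = 5 + 9.434 - 5.099 = 14.434 - 5.099 = 9.335 (to 4 decimal places). This is ≥ 0, so the triangle inequality holds for these points.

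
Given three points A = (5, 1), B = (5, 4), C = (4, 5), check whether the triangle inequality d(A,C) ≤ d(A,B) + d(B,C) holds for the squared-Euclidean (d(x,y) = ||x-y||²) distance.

d(A,B) = 0² + 3² = 9, d(B,C) = 1² + 1² = 2, d(A,C) = 1² + 4² = 17.
d(A,C) = 17 > 9 + 2 = 11. Triangle inequality is VIOLATED. (Squared-Euclidean is not a metric — this is a counterexample.)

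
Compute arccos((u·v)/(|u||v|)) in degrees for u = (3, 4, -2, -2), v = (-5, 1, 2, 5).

With u = (3, 4, -2, -2), v = (-5, 1, 2, 5):
u·v = 3·(-5) + 4·1 + (-2)·2 + (-2)·5 = (-15) + 4 + (-4) + (-10) = -25.
|u| = √(3² + 4² + (-2)² + (-2)²) = √33, |v| = √((-5)² + 1² + 2² + 5²) = √55, so |u||v| = √(33·55) = √1815.
cos θ = (u·v)/(|u||v|) = -25/√1815 ≈ -0.586816
θ = arccos(-0.586816) ≈ 125.93°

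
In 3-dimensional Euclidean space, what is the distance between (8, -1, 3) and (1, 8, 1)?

√(Σ(x_i - y_i)²) = √((8 - 1)² + (-1 - 8)² + (3 - 1)²)
= √(7² + (-9)² + 2²) = √(49 + 81 + 4) = √134 ≈ 11.5758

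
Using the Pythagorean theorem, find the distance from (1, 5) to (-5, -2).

√(Σ(x_i - y_i)²) = √((1 - (-5))² + (5 - (-2))²)
= √(6² + 7²) = √(36 + 49) = √85 ≈ 9.2195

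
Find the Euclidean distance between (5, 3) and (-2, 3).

√(Σ(x_i - y_i)²) = √((5 - (-2))² + (3 - 3)²)
= √(7² + 0²) = √(49 + 0) = √49 = 7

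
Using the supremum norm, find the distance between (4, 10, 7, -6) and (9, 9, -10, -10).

max(|x_i - y_i|) = max(|4 - 9|, |10 - 9|, |7 - (-10)|, |-6 - (-10)|) = max(5, 1, 17, 4) = 17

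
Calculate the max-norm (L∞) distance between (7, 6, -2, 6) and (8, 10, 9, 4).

max(|x_i - y_i|) = max(|7 - 8|, |6 - 10|, |-2 - 9|, |6 - 4|) = max(1, 4, 11, 2) = 11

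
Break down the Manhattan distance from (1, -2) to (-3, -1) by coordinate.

Σ|x_i - y_i| = |1 - (-3)| + |-2 - (-1)| = 4 + 1 = 5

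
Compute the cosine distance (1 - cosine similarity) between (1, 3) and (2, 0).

With u = (1, 3), v = (2, 0):
u·v = 1·2 + 3·0 = 2 + 0 = 2.
|u| = √(1² + 3²) = √10, |v| = √(2² + 0²) = √4, so |u||v| = √(10·4) = √40.
cos θ = (u·v)/(|u||v|) = 2/√40 ≈ 0.3162
Cosine distance = 1 - cos θ ≈ 1 - 0.3162 = 0.6838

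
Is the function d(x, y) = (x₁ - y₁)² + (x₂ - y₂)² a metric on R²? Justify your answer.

No. The squared Euclidean distance fails the triangle inequality. Counterexample: x = (0, 0), y = (3, 4), z = (6, 8). d(x,z) = 6² + 8² = 100, but d(x,y) + d(y,z) = (3² + 4²) + (3² + 4²) = 25 + 25 = 50. Since 100 > 50, the triangle inequality is violated. (Note: √d, the ordinary Euclidean distance, IS a metric.)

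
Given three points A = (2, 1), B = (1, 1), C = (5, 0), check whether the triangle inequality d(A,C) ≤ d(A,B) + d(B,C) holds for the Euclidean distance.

d(A,B) = √(1² + 0²) = √1 = 1, d(B,C) = √(4² + 1²) = √17 ≈ 4.1231, d(A,C) = √(3² + 1²) = √10 ≈ 3.1623.
d(A,C) ≈ 3.1623 ≤ 1 + 4.1231 = 5.1231. Triangle inequality is satisfied.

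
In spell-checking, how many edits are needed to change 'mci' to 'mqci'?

Let D[i][j] be the edit distance between the first i characters of 'mci' and the first j characters of 'mqci', with D[i][0] = i, D[0][j] = j, and D[i][j] = D[i-1][j-1] if the characters match, else 1 + min(D[i-1][j], D[i][j-1], D[i-1][j-1]). Filling the table (rows: prefixes of 'mci', columns: prefixes of 'mqci'):
     ε  m  q  c  i
  ε  0  1  2  3  4
  m  1  0  1  2  3
  c  2  1  1  1  2
  i  3  2  2  2  1
The bottom-right entry gives D[3][4] = 1, so no sequence of fewer than 1 edit works. Backtracking through the table gives one optimal edit sequence (1 edit):
  mci → mqci (ins q @2)
Edit distance = 1.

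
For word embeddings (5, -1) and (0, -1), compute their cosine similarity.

With u = (5, -1), v = (0, -1):
u·v = 5·0 + (-1)·(-1) = 0 + 1 = 1.
|u| = √(5² + (-1)²) = √26, |v| = √(0² + (-1)²) = √1, so |u||v| = √(26·1) = √26.
cos θ = (u·v)/(|u||v|) = 1/√26 ≈ 0.1961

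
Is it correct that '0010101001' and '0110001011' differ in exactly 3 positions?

Differing positions: 2, 5, 9. Hamming distance = 3, so the claim is true.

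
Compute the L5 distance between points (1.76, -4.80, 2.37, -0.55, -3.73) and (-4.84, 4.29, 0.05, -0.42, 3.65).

(Σ|x_i - y_i|^5)^(1/5) = (|1.76 - (-4.84)|^5 + |-4.8 - 4.29|^5 + |2.37 - 0.05|^5 + |-0.55 - (-0.42)|^5 + |-3.73 - 3.65|^5)^(1/5)
= (6.6^5 + 9.09^5 + 2.32^5 + 0.13^5 + 7.38^5)^(1/5) ≈ (12523.3258 + 62061.0924 + 67.2109 + 0 + 21891.817)^(1/5) = (96543.4461)^(1/5) ≈ 9.9299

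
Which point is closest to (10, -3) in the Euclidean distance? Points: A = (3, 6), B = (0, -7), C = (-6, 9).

Distances: d(A) ≈ 11.4018, d(B) ≈ 10.7703, d(C) = 20. Nearest: B = (0, -7) with distance 10.7703.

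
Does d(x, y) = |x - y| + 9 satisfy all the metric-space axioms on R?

No. d fails identity of indiscernibles (specifically d(x,x) = 0): d(0, 0) = |0 - 0| + 9 = 0 + 9 = 9 ≠ 0.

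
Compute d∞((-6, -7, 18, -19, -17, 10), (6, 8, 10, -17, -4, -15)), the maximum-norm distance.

max(|x_i - y_i|) = max(|-6 - 6|, |-7 - 8|, |18 - 10|, |-19 - (-17)|, |-17 - (-4)|, |10 - (-15)|) = max(12, 15, 8, 2, 13, 25) = 25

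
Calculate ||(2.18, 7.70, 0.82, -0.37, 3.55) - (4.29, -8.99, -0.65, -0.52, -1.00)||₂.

√(Σ(x_i - y_i)²) = √((2.18 - 4.29)² + (7.7 - (-8.99))² + (0.82 - (-0.65))² + (-0.37 - (-0.52))² + (3.55 - (-1))²)
= √((-2.11)² + 16.69² + 1.47² + 0.15² + 4.55²) = √(4.4521 + 278.5561 + 2.1609 + 0.0225 + 20.7025) = √305.8941 ≈ 17.4898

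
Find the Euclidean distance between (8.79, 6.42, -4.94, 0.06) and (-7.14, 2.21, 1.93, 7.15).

√(Σ(x_i - y_i)²) = √((8.79 - (-7.14))² + (6.42 - 2.21)² + (-4.94 - 1.93)² + (0.06 - 7.15)²)
= √(15.93² + 4.21² + (-6.87)² + (-7.09)²) = √(253.7649 + 17.7241 + 47.1969 + 50.2681) = √368.954 ≈ 19.2082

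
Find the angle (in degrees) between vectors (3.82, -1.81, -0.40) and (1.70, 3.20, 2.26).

With u = (3.82, -1.81, -0.40), v = (1.70, 3.20, 2.26):
u·v = 3.82·1.7 + (-1.81)·3.2 + (-0.4)·2.26 = 6.494 + (-5.792) + (-0.904) = -0.202.
|u| = √(3.82² + (-1.81)² + (-0.4)²) = √(14.5924 + 3.2761 + 0.16) = √18.0285, |v| = √(1.7² + 3.2² + 2.26²) = √(2.89 + 10.24 + 5.1076) = √18.2376.
cos θ = (u·v)/(|u||v|) = -0.202/(√18.0285·√18.2376) ≈ -0.01114
θ = arccos(-0.01114) ≈ 90.64°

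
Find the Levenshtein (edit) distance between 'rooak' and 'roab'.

Let D[i][j] be the edit distance between the first i characters of 'rooak' and the first j characters of 'roab', with D[i][0] = i, D[0][j] = j, and D[i][j] = D[i-1][j-1] if the characters match, else 1 + min(D[i-1][j], D[i][j-1], D[i-1][j-1]). Filling the table (rows: prefixes of 'rooak', columns: prefixes of 'roab'):
     ε  r  o  a  b
  ε  0  1  2  3  4
  r  1  0  1  2  3
  o  2  1  0  1  2
  o  3  2  1  1  2
  a  4  3  2  1  2
  k  5  4  3  2  2
The bottom-right entry gives D[5][4] = 2, so no sequence of fewer than 2 edits works. Backtracking through the table gives one optimal edit sequence (2 edits):
  rooak → roak (del o @2)
  roak → roab (sub k→b @4)
Edit distance = 2.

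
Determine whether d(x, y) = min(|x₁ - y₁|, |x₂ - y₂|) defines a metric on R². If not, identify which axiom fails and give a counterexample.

No. d fails identity of indiscernibles: take x = (-4, 0) and y = (-4, 9). Then d(x,y) = min(|-4 - (-4)|, |0 - 9|) = min(0, 9) = 0, yet x ≠ y.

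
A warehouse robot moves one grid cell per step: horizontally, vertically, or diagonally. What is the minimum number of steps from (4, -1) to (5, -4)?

max(|x_i - y_i|) = max(|4 - 5|, |-1 - (-4)|) = max(1, 3) = 3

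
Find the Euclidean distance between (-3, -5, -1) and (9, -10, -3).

√(Σ(x_i - y_i)²) = √((-3 - 9)² + (-5 - (-10))² + (-1 - (-3))²)
= √((-12)² + 5² + 2²) = √(144 + 25 + 4) = √173 ≈ 13.1529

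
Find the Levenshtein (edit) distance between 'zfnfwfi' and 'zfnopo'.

Let D[i][j] be the edit distance between the first i characters of 'zfnfwfi' and the first j characters of 'zfnopo', with D[i][0] = i, D[0][j] = j, and D[i][j] = D[i-1][j-1] if the characters match, else 1 + min(D[i-1][j], D[i][j-1], D[i-1][j-1]). Filling the table (rows: prefixes of 'zfnfwfi', columns: prefixes of 'zfnopo'):
     ε  z  f  n  o  p  o
  ε  0  1  2  3  4  5  6
  z  1  0  1  2  3  4  5
  f  2  1  0  1  2  3  4
  n  3  2  1  0  1  2  3
  f  4  3  2  1  1  2  3
  w  5  4  3  2  2  2  3
  f  6  5  4  3  3  3  3
  i  7  6  5  4  4  4  4
The bottom-right entry gives D[7][6] = 4, so no sequence of fewer than 4 edits works. Backtracking through the table gives one optimal edit sequence (4 edits):
  zfnfwfi → zfnwfi (del f @4)
  zfnwfi → zfnofi (sub w→o @4)
  zfnofi → zfnopi (sub f→p @5)
  zfnopi → zfnopo (sub i→o @6)
Edit distance = 4.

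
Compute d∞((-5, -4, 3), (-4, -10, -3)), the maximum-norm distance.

max(|x_i - y_i|) = max(|-5 - (-4)|, |-4 - (-10)|, |3 - (-3)|) = max(1, 6, 6) = 6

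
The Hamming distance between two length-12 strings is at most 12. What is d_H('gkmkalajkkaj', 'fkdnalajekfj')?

Differing positions: 1, 3, 4, 9, 11. Hamming distance = 5. The maximum possible Hamming distance for length-12 strings is 12, so d_H/12 = 5/12 ≈ 0.4167.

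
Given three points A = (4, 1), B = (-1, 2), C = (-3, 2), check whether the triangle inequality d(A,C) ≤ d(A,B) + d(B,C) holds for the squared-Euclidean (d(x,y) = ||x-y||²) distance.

d(A,B) = 5² + 1² = 26, d(B,C) = 2² + 0² = 4, d(A,C) = 7² + 1² = 50.
d(A,C) = 50 > 26 + 4 = 30. Triangle inequality is VIOLATED. (Squared-Euclidean is not a metric — this is a counterexample.)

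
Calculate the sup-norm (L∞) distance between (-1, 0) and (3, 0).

max(|x_i - y_i|) = max(|-1 - 3|, |0 - 0|) = max(4, 0) = 4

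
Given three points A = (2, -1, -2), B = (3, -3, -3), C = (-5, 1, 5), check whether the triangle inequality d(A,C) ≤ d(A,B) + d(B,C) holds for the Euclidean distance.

d(A,B) = √(1² + 2² + 1²) = √6 ≈ 2.4495, d(B,C) = √(8² + 4² + 8²) = √144 = 12, d(A,C) = √(7² + 2² + 7²) = √102 ≈ 10.0995.
d(A,C) ≈ 10.0995 ≤ 2.4495 + 12 = 14.4495. Triangle inequality is satisfied.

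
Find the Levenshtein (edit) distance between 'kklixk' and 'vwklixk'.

Let D[i][j] be the edit distance between the first i characters of 'kklixk' and the first j characters of 'vwklixk', with D[i][0] = i, D[0][j] = j, and D[i][j] = D[i-1][j-1] if the characters match, else 1 + min(D[i-1][j], D[i][j-1], D[i-1][j-1]). Filling the table (rows: prefixes of 'kklixk', columns: prefixes of 'vwklixk'):
     ε  v  w  k  l  i  x  k
  ε  0  1  2  3  4  5  6  7
  k  1  1  2  2  3  4  5  6
  k  2  2  2  2  3  4  5  5
  l  3  3  3  3  2  3  4  5
  i  4  4  4  4  3  2  3  4
  x  5  5  5  5  4  3  2  3
  k  6  6  6  5  5  4  3  2
The bottom-right entry gives D[6][7] = 2, so no sequence of fewer than 2 edits works. Backtracking through the table gives one optimal edit sequence (2 edits):
  kklixk → vkklixk (ins v @1)
  vkklixk → vwklixk (sub k→w @2)
Edit distance = 2.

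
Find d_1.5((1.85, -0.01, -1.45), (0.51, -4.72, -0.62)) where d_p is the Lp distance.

(Σ|x_i - y_i|^1.5)^(1/1.5) = (|1.85 - 0.51|^1.5 + |-0.01 - (-4.72)|^1.5 + |-1.45 - (-0.62)|^1.5)^(1/1.5)
= (1.34^1.5 + 4.71^1.5 + 0.83^1.5)^(1/1.5) ≈ (1.5512 + 10.2219 + 0.7562)^(1/1.5) = (12.5293)^(1/1.5) ≈ 5.3945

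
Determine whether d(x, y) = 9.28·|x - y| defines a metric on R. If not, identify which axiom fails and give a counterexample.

Yes. Since |x - y| is a metric on R and 9.28 > 0, the positive scalar multiple 9.28·|x - y| is also a metric: scaling by a positive constant preserves non-negativity, identity (d=0 ⟺ |x-y|=0 ⟺ x=y), symmetry, and the triangle inequality.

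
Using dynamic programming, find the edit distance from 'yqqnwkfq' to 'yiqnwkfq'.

Let D[i][j] be the edit distance between the first i characters of 'yqqnwkfq' and the first j characters of 'yiqnwkfq', with D[i][0] = i, D[0][j] = j, and D[i][j] = D[i-1][j-1] if the characters match, else 1 + min(D[i-1][j], D[i][j-1], D[i-1][j-1]). Filling the table (rows: prefixes of 'yqqnwkfq', columns: prefixes of 'yiqnwkfq'):
     ε  y  i  q  n  w  k  f  q
  ε  0  1  2  3  4  5  6  7  8
  y  1  0  1  2  3  4  5  6  7
  q  2  1  1  1  2  3  4  5  6
  q  3  2  2  1  2  3  4  5  5
  n  4  3  3  2  1  2  3  4  5
  w  5  4  4  3  2  1  2  3  4
  k  6  5  5  4  3  2  1  2  3
  f  7  6  6  5  4  3  2  1  2
  q  8  7  7  6  5  4  3  2  1
The bottom-right entry gives D[8][8] = 1, so no sequence of fewer than 1 edit works. Backtracking through the table gives one optimal edit sequence (1 edit):
  yqqnwkfq → yiqnwkfq (sub q→i @2)
Edit distance = 1.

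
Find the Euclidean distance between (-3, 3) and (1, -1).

√(Σ(x_i - y_i)²) = √((-3 - 1)² + (3 - (-1))²)
= √((-4)² + 4²) = √(16 + 16) = √32 ≈ 5.6569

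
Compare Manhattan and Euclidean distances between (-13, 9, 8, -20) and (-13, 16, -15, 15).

L1 = |-13 - (-13)| + |9 - 16| + |8 - (-15)| + |-20 - 15| = 0 + 7 + 23 + 35 = 65
L2 = √(0² + 7² + 23² + 35²) = √1803 ≈ 42.4617
L1 ≥ L2 always (equality iff movement is along one axis); L1 > L2 here.
Ratio L1/L2 = 65/√1803 ≈ 1.5308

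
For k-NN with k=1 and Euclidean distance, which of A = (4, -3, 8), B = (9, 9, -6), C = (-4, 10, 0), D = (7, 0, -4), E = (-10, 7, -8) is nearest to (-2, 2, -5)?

Distances: d(A) ≈ 15.1658, d(B) ≈ 13.0767, d(C) ≈ 9.6437, d(D) ≈ 9.2736, d(E) ≈ 9.8995. Nearest: D = (7, 0, -4) with distance 9.2736.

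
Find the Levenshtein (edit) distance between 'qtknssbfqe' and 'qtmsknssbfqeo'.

Let D[i][j] be the edit distance between the first i characters of 'qtknssbfqe' and the first j characters of 'qtmsknssbfqeo', with D[i][0] = i, D[0][j] = j, and D[i][j] = D[i-1][j-1] if the characters match, else 1 + min(D[i-1][j], D[i][j-1], D[i-1][j-1]). Filling the table (rows: prefixes of 'qtknssbfqe', columns: prefixes of 'qtmsknssbfqeo'):
     ε  q  t  m  s  k  n  s  s  b  f  q  e  o
  ε  0  1  2  3  4  5  6  7  8  9 10 11 12 13
  q  1  0  1  2  3  4  5  6  7  8  9 10 11 12
  t  2  1  0  1  2  3  4  5  6  7  8  9 10 11
  k  3  2  1  1  2  2  3  4  5  6  7  8  9 10
  n  4  3  2  2  2  3  2  3  4  5  6  7  8  9
  s  5  4  3  3  2  3  3  2  3  4  5  6  7  8
  s  6  5  4  4  3  3  4  3  2  3  4  5  6  7
  b  7  6  5  5  4  4  4  4  3  2  3  4  5  6
  f  8  7  6  6  5  5  5  5  4  3  2  3  4  5
  q  9  8  7  7  6  6  6  6  5  4  3  2  3  4
  e 10  9  8  8  7  7  7  7  6  5  4  3  2  3
The bottom-right entry gives D[10][13] = 3, so no sequence of fewer than 3 edits works. Backtracking through the table gives one optimal edit sequence (3 edits):
  qtknssbfqe → qtmknssbfqe (ins m @3)
  qtmknssbfqe → qtmsknssbfqe (ins s @4)
  qtmsknssbfqe → qtmsknssbfqeo (ins o @13)
Edit distance = 3.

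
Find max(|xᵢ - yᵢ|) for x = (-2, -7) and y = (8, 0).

max(|x_i - y_i|) = max(|-2 - 8|, |-7 - 0|) = max(10, 7) = 10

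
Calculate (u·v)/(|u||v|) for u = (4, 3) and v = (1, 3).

With u = (4, 3), v = (1, 3):
u·v = 4·1 + 3·3 = 4 + 9 = 13.
|u| = √(4² + 3²) = √25, |v| = √(1² + 3²) = √10, so |u||v| = √(25·10) = √250.
cos θ = (u·v)/(|u||v|) = 13/√250 ≈ 0.8222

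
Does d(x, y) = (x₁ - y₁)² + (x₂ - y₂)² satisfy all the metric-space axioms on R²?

No. The squared Euclidean distance fails the triangle inequality. Counterexample: x = (0, 0), y = (4, 5), z = (8, 10). d(x,z) = 8² + 10² = 164, but d(x,y) + d(y,z) = (4² + 5²) + (4² + 5²) = 41 + 41 = 82. Since 164 > 82, the triangle inequality is violated. (Note: √d, the ordinary Euclidean distance, IS a metric.)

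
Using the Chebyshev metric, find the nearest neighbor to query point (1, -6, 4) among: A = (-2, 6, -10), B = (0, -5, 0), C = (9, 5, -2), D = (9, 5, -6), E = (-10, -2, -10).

Distances: d(A) = 14, d(B) = 4, d(C) = 11, d(D) = 11, d(E) = 14. Nearest: B = (0, -5, 0) with distance 4.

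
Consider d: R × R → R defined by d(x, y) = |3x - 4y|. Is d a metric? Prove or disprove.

No. d fails symmetry: d(7, 8) = |3·7 - 4·8| = |-11| = 11, but d(8, 7) = |3·8 - 4·7| = |-4| = 4. Since 11 ≠ 4, d(x,y) ≠ d(y,x) in general.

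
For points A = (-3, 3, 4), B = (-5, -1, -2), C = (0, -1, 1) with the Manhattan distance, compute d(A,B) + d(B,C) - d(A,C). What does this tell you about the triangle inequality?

d(A,B) = 2 + 4 + 6 = 12, d(B,C) = 5 + 0 + 3 = 8, d(A,C) = 3 + 4 + 3 = 10.
d(A,B) + d(B,C) - d(A,C) = 12 + 8 - 10 = 20 - 10 = 10. This is ≥ 0, so the triangle inequality holds for these points.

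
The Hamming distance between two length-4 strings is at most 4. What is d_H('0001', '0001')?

Differing positions: none. Hamming distance = 0. The maximum possible Hamming distance for length-4 strings is 4, so d_H/4 = 0/4 = 0.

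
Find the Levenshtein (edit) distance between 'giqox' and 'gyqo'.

Let D[i][j] be the edit distance between the first i characters of 'giqox' and the first j characters of 'gyqo', with D[i][0] = i, D[0][j] = j, and D[i][j] = D[i-1][j-1] if the characters match, else 1 + min(D[i-1][j], D[i][j-1], D[i-1][j-1]). Filling the table (rows: prefixes of 'giqox', columns: prefixes of 'gyqo'):
     ε  g  y  q  o
  ε  0  1  2  3  4
  g  1  0  1  2  3
  i  2  1  1  2  3
  q  3  2  2  1  2
  o  4  3  3  2  1
  x  5  4  4  3  2
The bottom-right entry gives D[5][4] = 2, so no sequence of fewer than 2 edits works. Backtracking through the table gives one optimal edit sequence (2 edits):
  giqox → gyqox (sub i→y @2)
  gyqox → gyqo (del x @5)
Edit distance = 2.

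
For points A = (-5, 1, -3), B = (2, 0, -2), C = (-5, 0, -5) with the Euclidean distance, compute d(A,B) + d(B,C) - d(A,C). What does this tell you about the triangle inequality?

d(A,B) = √(7² + 1² + 1²) = √51 ≈ 7.1414, d(B,C) = √(7² + 0² + 3²) = √58 ≈ 7.6158, d(A,C) = √(0² + 1² + 2²) = √5 ≈ 2.2361.
d(A,B) + d(B,C) - d(A,C) = 7.1414 + 7.6158 - 2.2361 = 14.7572 - 2.2361 = 12.5211 (to 4 decimal places). This is ≥ 0, so the triangle inequality holds for these points.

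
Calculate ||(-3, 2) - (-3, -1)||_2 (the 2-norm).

(Σ|x_i - y_i|^2)^(1/2) = (|-3 - (-3)|^2 + |2 - (-1)|^2)^(1/2)
= (0^2 + 3^2)^(1/2) = (0 + 9)^(1/2) = (9)^(1/2) = 3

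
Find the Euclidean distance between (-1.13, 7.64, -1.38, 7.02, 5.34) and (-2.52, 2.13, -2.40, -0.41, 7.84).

√(Σ(x_i - y_i)²) = √((-1.13 - (-2.52))² + (7.64 - 2.13)² + (-1.38 - (-2.4))² + (7.02 - (-0.41))² + (5.34 - 7.84)²)
= √(1.39² + 5.51² + 1.02² + 7.43² + (-2.5)²) = √(1.9321 + 30.3601 + 1.0404 + 55.2049 + 6.25) = √94.7875 ≈ 9.7359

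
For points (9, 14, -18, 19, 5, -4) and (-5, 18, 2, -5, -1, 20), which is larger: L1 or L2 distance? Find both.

L1 = |9 - (-5)| + |14 - 18| + |-18 - 2| + |19 - (-5)| + |5 - (-1)| + |-4 - 20| = 14 + 4 + 20 + 24 + 6 + 24 = 92
L2 = √(14² + 4² + 20² + 24² + 6² + 24²) = √1800 ≈ 42.4264
L1 ≥ L2 always (equality iff movement is along one axis); L1 > L2 here.
Ratio L1/L2 = 92/√1800 ≈ 2.1685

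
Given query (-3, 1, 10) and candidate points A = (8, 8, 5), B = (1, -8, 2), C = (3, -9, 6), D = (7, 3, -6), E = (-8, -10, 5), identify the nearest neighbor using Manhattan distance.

Distances: d(A) = 23, d(B) = 21, d(C) = 20, d(D) = 28, d(E) = 21. Nearest: C = (3, -9, 6) with distance 20.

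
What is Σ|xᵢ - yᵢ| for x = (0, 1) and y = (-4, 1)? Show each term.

Σ|x_i - y_i| = |0 - (-4)| + |1 - 1| = 4 + 0 = 4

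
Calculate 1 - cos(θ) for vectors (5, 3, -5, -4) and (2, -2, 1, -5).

With u = (5, 3, -5, -4), v = (2, -2, 1, -5):
u·v = 5·2 + 3·(-2) + (-5)·1 + (-4)·(-5) = 10 + (-6) + (-5) + 20 = 19.
|u| = √(5² + 3² + (-5)² + (-4)²) = √75, |v| = √(2² + (-2)² + 1² + (-5)²) = √34, so |u||v| = √(75·34) = √2550.
cos θ = (u·v)/(|u||v|) = 19/√2550 ≈ 0.3763
Cosine distance = 1 - cos θ ≈ 1 - 0.3763 = 0.6237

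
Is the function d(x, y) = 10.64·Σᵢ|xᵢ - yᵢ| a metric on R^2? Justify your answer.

Yes. The L1 (Manhattan) norm induces a metric on R^2, and multiplying a metric by a positive constant 10.64 > 0 preserves all four axioms: non-negativity (10.64·||x-y|| ≥ 0), identity (10.64·||x-y|| = 0 ⟺ ||x-y|| = 0 ⟺ x = y), symmetry (||x-y|| = ||y-x||), and the triangle inequality (10.64·||x-z|| ≤ 10.64·||x-y|| + 10.64·||y-z||). So d is a metric.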